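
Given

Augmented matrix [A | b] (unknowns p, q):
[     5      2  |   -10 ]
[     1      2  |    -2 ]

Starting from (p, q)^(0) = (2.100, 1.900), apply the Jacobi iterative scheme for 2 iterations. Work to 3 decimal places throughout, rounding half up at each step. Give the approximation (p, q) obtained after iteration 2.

Iteration 1:
  p = (-10 - (2)·1.900) / (5) = -2.760
  q = (-2 - (1)·2.100) / (2) = -2.050
Iteration 2:
  p = (-10 - (2)·-2.050) / (5) = -1.180
  q = (-2 - (1)·-2.760) / (2) = 0.380

(-1.180, 0.380)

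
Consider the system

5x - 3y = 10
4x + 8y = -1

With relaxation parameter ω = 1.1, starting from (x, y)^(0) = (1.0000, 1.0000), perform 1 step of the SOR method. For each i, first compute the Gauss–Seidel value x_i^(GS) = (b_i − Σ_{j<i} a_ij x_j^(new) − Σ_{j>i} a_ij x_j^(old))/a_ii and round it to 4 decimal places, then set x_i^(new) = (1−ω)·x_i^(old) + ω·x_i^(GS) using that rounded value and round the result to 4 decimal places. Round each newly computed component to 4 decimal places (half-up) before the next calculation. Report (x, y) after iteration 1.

Iteration 1:
  x: GS value = (10 - (-3)·1.0000) / (5) = 2.6000;  x ← (1−ω)·1.0000 + ω·2.6000 = 2.7600
  y: GS value = (-1 - (4)·2.7600) / (8) = -1.5050;  y ← (1−ω)·1.0000 + ω·-1.5050 = -1.7555

(2.7600, -1.7555)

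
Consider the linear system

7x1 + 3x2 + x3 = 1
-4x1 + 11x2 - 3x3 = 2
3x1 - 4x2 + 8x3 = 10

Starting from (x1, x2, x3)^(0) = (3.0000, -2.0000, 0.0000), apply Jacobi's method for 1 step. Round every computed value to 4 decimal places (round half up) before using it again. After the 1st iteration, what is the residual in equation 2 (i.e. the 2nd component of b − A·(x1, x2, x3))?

-10.6247

Iteration 1:
  x1 = (1 - (3)·-2.0000 - (1)·0.0000) / (7) = 1.0000
  x2 = (2 - (-4)·3.0000 - (-3)·0.0000) / (11) = 1.2727
  x3 = (10 - (3)·3.0000 - (-4)·-2.0000) / (8) = -0.8750
Residual b − A·x = (-8.9431, -10.6247, 19.0908)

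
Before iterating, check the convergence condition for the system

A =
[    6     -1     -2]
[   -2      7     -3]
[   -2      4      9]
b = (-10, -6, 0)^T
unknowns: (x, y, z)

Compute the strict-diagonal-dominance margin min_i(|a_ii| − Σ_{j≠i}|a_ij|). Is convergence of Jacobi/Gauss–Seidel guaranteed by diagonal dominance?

row 1: |6| − (1+2) = 3
row 2: |7| − (2+3) = 2
row 3: |9| − (2+4) = 3
minimum over rows = 2 → strictly diagonally dominant (convergence guaranteed)

2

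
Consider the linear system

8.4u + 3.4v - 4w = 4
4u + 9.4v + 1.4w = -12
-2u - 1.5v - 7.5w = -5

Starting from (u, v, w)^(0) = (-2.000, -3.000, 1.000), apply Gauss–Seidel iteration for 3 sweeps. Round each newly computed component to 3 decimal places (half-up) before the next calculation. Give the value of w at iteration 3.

Iteration 1:
  u = (4 - (3.4)·-3.000 - (-4)·1.000) / (8.4) = 2.167
  v = (-12 - (4)·2.167 - (1.4)·1.000) / (9.4) = -2.348
  w = (-5 - (-2)·2.167 - (-1.5)·-2.348) / (-7.5) = 0.558
Iteration 2:
  u = (4 - (3.4)·-2.348 - (-4)·0.558) / (8.4) = 1.692
  v = (-12 - (4)·1.692 - (1.4)·0.558) / (9.4) = -2.080
  w = (-5 - (-2)·1.692 - (-1.5)·-2.080) / (-7.5) = 0.631
Iteration 3:
  u = (4 - (3.4)·-2.080 - (-4)·0.631) / (8.4) = 1.619
  v = (-12 - (4)·1.619 - (1.4)·0.631) / (9.4) = -2.060
  w = (-5 - (-2)·1.619 - (-1.5)·-2.060) / (-7.5) = 0.647

0.647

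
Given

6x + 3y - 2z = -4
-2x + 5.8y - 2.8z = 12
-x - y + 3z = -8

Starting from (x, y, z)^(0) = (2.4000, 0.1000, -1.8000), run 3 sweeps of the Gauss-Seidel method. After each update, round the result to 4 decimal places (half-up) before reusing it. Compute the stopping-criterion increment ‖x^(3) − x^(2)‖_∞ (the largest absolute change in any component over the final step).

0.2140

Iteration 1:
  x = (-4 - (3)·0.1000 - (-2)·-1.8000) / (6) = -1.3167
  y = (12 - (-2)·-1.3167 - (-2.8)·-1.8000) / (5.8) = 0.7460
  z = (-8 - (-1)·-1.3167 - (-1)·0.7460) / (3) = -2.8569
Iteration 2:
  x = (-4 - (3)·0.7460 - (-2)·-2.8569) / (6) = -1.9920
  y = (12 - (-2)·-1.9920 - (-2.8)·-2.8569) / (5.8) = 0.0029
  z = (-8 - (-1)·-1.9920 - (-1)·0.0029) / (3) = -3.3297
Iteration 3:
  x = (-4 - (3)·0.0029 - (-2)·-3.3297) / (6) = -1.7780
  y = (12 - (-2)·-1.7780 - (-2.8)·-3.3297) / (5.8) = -0.1516
  z = (-8 - (-1)·-1.7780 - (-1)·-0.1516) / (3) = -3.3099
Change: (0.2140, -0.1545, 0.0198) → max |·| = 0.2140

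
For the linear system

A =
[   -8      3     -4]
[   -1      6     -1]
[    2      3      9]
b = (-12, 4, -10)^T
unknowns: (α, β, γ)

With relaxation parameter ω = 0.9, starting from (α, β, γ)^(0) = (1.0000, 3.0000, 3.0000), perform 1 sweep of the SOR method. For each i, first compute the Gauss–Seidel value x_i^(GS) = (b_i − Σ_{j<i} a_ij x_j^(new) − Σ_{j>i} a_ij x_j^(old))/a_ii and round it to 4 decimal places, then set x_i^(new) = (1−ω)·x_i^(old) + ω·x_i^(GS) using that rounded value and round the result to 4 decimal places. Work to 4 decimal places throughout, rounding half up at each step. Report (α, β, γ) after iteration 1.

Iteration 1:
  α: GS value = (-12 - (3)·3.0000 - (-4)·3.0000) / (-8) = 1.1250;  α ← (1−ω)·1.0000 + ω·1.1250 = 1.1125
  β: GS value = (4 - (-1)·1.1125 - (-1)·3.0000) / (6) = 1.3521;  β ← (1−ω)·3.0000 + ω·1.3521 = 1.5169
  γ: GS value = (-10 - (2)·1.1125 - (3)·1.5169) / (9) = -1.8640;  γ ← (1−ω)·3.0000 + ω·-1.8640 = -1.3776

(1.1125, 1.5169, -1.3776)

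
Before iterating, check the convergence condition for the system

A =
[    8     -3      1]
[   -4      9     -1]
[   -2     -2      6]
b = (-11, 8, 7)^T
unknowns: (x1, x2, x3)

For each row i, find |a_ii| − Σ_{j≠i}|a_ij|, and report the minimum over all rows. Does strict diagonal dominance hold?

2

row 1: |8| − (3+1) = 4
row 2: |9| − (4+1) = 4
row 3: |6| − (2+2) = 2
minimum over rows = 2 → strictly diagonally dominant (convergence guaranteed)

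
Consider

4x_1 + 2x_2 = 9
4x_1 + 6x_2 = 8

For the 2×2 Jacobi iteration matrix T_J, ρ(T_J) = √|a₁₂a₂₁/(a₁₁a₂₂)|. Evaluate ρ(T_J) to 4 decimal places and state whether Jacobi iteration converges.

a₁₂a₂₁/(a₁₁a₂₂) = (2)·(4) / ((4)·(6)) = 0.333333
ρ = √|0.333333| = √0.333333 = 0.5774
ρ < 1, so Jacobi converges

0.5774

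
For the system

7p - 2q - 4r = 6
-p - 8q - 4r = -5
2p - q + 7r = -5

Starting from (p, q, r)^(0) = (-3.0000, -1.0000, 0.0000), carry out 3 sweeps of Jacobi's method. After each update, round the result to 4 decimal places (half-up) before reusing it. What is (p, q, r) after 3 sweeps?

(0.5955, 0.8495, -0.9617)

Iteration 1:
  p = (6 - (-2)·-1.0000 - (-4)·0.0000) / (7) = 0.5714
  q = (-5 - (-1)·-3.0000 - (-4)·0.0000) / (-8) = 1.0000
  r = (-5 - (2)·-3.0000 - (-1)·-1.0000) / (7) = 0.0000
Iteration 2:
  p = (6 - (-2)·1.0000 - (-4)·0.0000) / (7) = 1.1429
  q = (-5 - (-1)·0.5714 - (-4)·0.0000) / (-8) = 0.5536
  r = (-5 - (2)·0.5714 - (-1)·1.0000) / (7) = -0.7347
Iteration 3:
  p = (6 - (-2)·0.5536 - (-4)·-0.7347) / (7) = 0.5955
  q = (-5 - (-1)·1.1429 - (-4)·-0.7347) / (-8) = 0.8495
  r = (-5 - (2)·1.1429 - (-1)·0.5536) / (7) = -0.9617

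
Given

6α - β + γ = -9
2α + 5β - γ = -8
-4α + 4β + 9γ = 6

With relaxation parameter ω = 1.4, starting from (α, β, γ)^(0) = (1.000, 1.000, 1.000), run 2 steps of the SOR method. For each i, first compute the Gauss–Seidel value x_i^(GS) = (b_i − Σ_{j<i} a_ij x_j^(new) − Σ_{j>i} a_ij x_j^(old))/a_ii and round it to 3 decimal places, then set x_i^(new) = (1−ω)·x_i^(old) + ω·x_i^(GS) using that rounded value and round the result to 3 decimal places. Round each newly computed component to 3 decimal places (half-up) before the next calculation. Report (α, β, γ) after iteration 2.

Iteration 1:
  α: GS value = (-9 - (-1)·1.000 - (1)·1.000) / (6) = -1.500;  α ← (1−ω)·1.000 + ω·-1.500 = -2.500
  β: GS value = (-8 - (2)·-2.500 - (-1)·1.000) / (5) = -0.400;  β ← (1−ω)·1.000 + ω·-0.400 = -0.960
  γ: GS value = (6 - (-4)·-2.500 - (4)·-0.960) / (9) = -0.018;  γ ← (1−ω)·1.000 + ω·-0.018 = -0.425
Iteration 2:
  α: GS value = (-9 - (-1)·-0.960 - (1)·-0.425) / (6) = -1.589;  α ← (1−ω)·-2.500 + ω·-1.589 = -1.225
  β: GS value = (-8 - (2)·-1.225 - (-1)·-0.425) / (5) = -1.195;  β ← (1−ω)·-0.960 + ω·-1.195 = -1.289
  γ: GS value = (6 - (-4)·-1.225 - (4)·-1.289) / (9) = 0.695;  γ ← (1−ω)·-0.425 + ω·0.695 = 1.143

(-1.225, -1.289, 1.143)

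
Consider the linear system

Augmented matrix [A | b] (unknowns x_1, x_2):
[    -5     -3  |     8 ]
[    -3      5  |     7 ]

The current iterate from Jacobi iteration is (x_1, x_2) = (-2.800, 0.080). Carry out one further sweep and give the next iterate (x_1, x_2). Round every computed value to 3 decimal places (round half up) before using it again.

(-1.648, -0.280)

One sweep:
  x_1 = (8 - (-3)·0.080) / (-5) = -1.648
  x_2 = (7 - (-3)·-2.800) / (5) = -0.280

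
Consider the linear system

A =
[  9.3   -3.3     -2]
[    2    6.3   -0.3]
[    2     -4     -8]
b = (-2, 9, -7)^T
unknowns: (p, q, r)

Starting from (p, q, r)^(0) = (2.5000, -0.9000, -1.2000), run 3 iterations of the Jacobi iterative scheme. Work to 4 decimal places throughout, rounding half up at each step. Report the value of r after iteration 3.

Iteration 1:
  p = (-2 - (-3.3)·-0.9000 - (-2)·-1.2000) / (9.3) = -0.7925
  q = (9 - (2)·2.5000 - (-0.3)·-1.2000) / (6.3) = 0.5778
  r = (-7 - (2)·2.5000 - (-4)·-0.9000) / (-8) = 1.9500
Iteration 2:
  p = (-2 - (-3.3)·0.5778 - (-2)·1.9500) / (9.3) = 0.4093
  q = (9 - (2)·-0.7925 - (-0.3)·1.9500) / (6.3) = 1.7730
  r = (-7 - (2)·-0.7925 - (-4)·0.5778) / (-8) = 0.3880
Iteration 3:
  p = (-2 - (-3.3)·1.7730 - (-2)·0.3880) / (9.3) = 0.4975
  q = (9 - (2)·0.4093 - (-0.3)·0.3880) / (6.3) = 1.3171
  r = (-7 - (2)·0.4093 - (-4)·1.7730) / (-8) = 0.0908

0.0908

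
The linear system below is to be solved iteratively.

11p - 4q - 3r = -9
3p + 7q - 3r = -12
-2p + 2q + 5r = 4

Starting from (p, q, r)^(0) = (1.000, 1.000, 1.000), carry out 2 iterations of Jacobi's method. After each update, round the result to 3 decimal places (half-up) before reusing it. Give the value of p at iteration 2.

Iteration 1:
  p = (-9 - (-4)·1.000 - (-3)·1.000) / (11) = -0.182
  q = (-12 - (3)·1.000 - (-3)·1.000) / (7) = -1.714
  r = (4 - (-2)·1.000 - (2)·1.000) / (5) = 0.800
Iteration 2:
  p = (-9 - (-4)·-1.714 - (-3)·0.800) / (11) = -1.223
  q = (-12 - (3)·-0.182 - (-3)·0.800) / (7) = -1.293
  r = (4 - (-2)·-0.182 - (2)·-1.714) / (5) = 1.413

-1.223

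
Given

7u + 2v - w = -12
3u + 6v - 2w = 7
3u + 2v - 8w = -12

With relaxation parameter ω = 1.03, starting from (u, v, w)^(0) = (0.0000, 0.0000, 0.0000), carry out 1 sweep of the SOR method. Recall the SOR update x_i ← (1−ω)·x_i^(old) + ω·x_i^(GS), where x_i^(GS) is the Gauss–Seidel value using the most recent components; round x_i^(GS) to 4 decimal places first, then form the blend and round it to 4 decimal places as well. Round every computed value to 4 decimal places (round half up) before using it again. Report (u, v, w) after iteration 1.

(-1.7657, 2.1110, 1.4066)

Iteration 1:
  u: GS value = (-12 - (2)·0.0000 - (-1)·0.0000) / (7) = -1.7143;  u ← (1−ω)·0.0000 + ω·-1.7143 = -1.7657
  v: GS value = (7 - (3)·-1.7657 - (-2)·0.0000) / (6) = 2.0495;  v ← (1−ω)·0.0000 + ω·2.0495 = 2.1110
  w: GS value = (-12 - (3)·-1.7657 - (2)·2.1110) / (-8) = 1.3656;  w ← (1−ω)·0.0000 + ω·1.3656 = 1.4066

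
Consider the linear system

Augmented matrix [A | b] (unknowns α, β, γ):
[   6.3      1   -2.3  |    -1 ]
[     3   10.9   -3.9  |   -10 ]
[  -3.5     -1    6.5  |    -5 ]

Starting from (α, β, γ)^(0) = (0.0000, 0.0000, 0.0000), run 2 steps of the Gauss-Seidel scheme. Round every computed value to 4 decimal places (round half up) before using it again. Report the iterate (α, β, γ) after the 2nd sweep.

(-0.3811, -1.1664, -1.1539)

Iteration 1:
  α = (-1 - (1)·0.0000 - (-2.3)·0.0000) / (6.3) = -0.1587
  β = (-10 - (3)·-0.1587 - (-3.9)·0.0000) / (10.9) = -0.8738
  γ = (-5 - (-3.5)·-0.1587 - (-1)·-0.8738) / (6.5) = -0.9891
Iteration 2:
  α = (-1 - (1)·-0.8738 - (-2.3)·-0.9891) / (6.3) = -0.3811
  β = (-10 - (3)·-0.3811 - (-3.9)·-0.9891) / (10.9) = -1.1664
  γ = (-5 - (-3.5)·-0.3811 - (-1)·-1.1664) / (6.5) = -1.1539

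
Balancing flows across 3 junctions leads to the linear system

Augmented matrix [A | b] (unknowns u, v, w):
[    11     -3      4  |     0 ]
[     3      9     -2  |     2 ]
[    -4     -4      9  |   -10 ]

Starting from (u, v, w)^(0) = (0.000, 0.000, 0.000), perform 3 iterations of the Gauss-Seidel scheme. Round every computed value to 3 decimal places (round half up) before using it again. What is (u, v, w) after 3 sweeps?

Iteration 1:
  u = (0 - (-3)·0.000 - (4)·0.000) / (11) = 0.000
  v = (2 - (3)·0.000 - (-2)·0.000) / (9) = 0.222
  w = (-10 - (-4)·0.000 - (-4)·0.222) / (9) = -1.012
Iteration 2:
  u = (0 - (-3)·0.222 - (4)·-1.012) / (11) = 0.429
  v = (2 - (3)·0.429 - (-2)·-1.012) / (9) = -0.146
  w = (-10 - (-4)·0.429 - (-4)·-0.146) / (9) = -0.985
Iteration 3:
  u = (0 - (-3)·-0.146 - (4)·-0.985) / (11) = 0.318
  v = (2 - (3)·0.318 - (-2)·-0.985) / (9) = -0.103
  w = (-10 - (-4)·0.318 - (-4)·-0.103) / (9) = -1.016

(0.318, -0.103, -1.016)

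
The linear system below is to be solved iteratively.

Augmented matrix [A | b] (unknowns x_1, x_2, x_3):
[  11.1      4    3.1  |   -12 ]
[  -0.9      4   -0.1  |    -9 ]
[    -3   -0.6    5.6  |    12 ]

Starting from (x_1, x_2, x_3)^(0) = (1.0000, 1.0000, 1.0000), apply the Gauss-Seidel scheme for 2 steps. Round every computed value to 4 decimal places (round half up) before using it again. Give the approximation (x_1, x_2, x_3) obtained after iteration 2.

(-0.4026, -2.3171, 1.6789)

Iteration 1:
  x_1 = (-12 - (4)·1.0000 - (3.1)·1.0000) / (11.1) = -1.7207
  x_2 = (-9 - (-0.9)·-1.7207 - (-0.1)·1.0000) / (4) = -2.6122
  x_3 = (12 - (-3)·-1.7207 - (-0.6)·-2.6122) / (5.6) = 0.9412
Iteration 2:
  x_1 = (-12 - (4)·-2.6122 - (3.1)·0.9412) / (11.1) = -0.4026
  x_2 = (-9 - (-0.9)·-0.4026 - (-0.1)·0.9412) / (4) = -2.3171
  x_3 = (12 - (-3)·-0.4026 - (-0.6)·-2.3171) / (5.6) = 1.6789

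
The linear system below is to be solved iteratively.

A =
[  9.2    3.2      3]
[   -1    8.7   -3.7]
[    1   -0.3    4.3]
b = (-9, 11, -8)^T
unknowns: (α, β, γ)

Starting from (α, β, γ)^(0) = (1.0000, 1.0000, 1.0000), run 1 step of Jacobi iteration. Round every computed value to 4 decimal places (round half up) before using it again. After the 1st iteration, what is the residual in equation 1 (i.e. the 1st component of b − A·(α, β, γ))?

6.4954

Iteration 1:
  α = (-9 - (3.2)·1.0000 - (3)·1.0000) / (9.2) = -1.6522
  β = (11 - (-1)·1.0000 - (-3.7)·1.0000) / (8.7) = 1.8046
  γ = (-8 - (1)·1.0000 - (-0.3)·1.0000) / (4.3) = -2.0233
Residual b − A·x = (6.4954, -13.8384, 2.8938)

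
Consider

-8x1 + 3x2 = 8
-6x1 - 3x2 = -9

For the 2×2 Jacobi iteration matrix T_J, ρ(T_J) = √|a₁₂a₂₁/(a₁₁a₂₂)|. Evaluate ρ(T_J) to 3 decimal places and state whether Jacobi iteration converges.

a₁₂a₂₁/(a₁₁a₂₂) = (3)·(-6) / ((-8)·(-3)) = -0.750000
ρ = √|-0.750000| = √0.750000 = 0.866
ρ < 1, so Jacobi converges

0.866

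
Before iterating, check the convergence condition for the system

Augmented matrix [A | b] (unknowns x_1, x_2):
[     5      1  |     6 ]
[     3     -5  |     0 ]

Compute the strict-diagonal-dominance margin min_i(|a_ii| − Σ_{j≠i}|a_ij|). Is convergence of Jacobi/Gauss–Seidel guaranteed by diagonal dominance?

row 1: |5| − (1) = 4
row 2: |-5| − (3) = 2
minimum over rows = 2 → strictly diagonally dominant (convergence guaranteed)

2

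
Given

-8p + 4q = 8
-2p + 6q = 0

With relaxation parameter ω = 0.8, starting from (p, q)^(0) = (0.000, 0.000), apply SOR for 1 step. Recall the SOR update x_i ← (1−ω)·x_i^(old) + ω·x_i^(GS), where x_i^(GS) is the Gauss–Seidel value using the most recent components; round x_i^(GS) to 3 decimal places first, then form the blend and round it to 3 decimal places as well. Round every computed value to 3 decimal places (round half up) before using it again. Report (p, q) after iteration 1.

Iteration 1:
  p: GS value = (8 - (4)·0.000) / (-8) = -1.000;  p ← (1−ω)·0.000 + ω·-1.000 = -0.800
  q: GS value = (0 - (-2)·-0.800) / (6) = -0.267;  q ← (1−ω)·0.000 + ω·-0.267 = -0.214

(-0.800, -0.214)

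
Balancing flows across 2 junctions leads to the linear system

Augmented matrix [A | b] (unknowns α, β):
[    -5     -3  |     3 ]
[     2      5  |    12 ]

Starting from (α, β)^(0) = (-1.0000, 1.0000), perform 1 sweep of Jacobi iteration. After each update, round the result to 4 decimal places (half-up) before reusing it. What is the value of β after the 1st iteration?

2.8000

Iteration 1:
  α = (3 - (-3)·1.0000) / (-5) = -1.2000
  β = (12 - (2)·-1.0000) / (5) = 2.8000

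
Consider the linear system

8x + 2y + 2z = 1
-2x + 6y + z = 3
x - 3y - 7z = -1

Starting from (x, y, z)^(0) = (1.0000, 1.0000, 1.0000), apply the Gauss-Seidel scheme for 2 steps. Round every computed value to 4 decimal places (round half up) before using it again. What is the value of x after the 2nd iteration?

Iteration 1:
  x = (1 - (2)·1.0000 - (2)·1.0000) / (8) = -0.3750
  y = (3 - (-2)·-0.3750 - (1)·1.0000) / (6) = 0.2083
  z = (-1 - (1)·-0.3750 - (-3)·0.2083) / (-7) = 0.0000
Iteration 2:
  x = (1 - (2)·0.2083 - (2)·0.0000) / (8) = 0.0729
  y = (3 - (-2)·0.0729 - (1)·0.0000) / (6) = 0.5243
  z = (-1 - (1)·0.0729 - (-3)·0.5243) / (-7) = -0.0714

0.0729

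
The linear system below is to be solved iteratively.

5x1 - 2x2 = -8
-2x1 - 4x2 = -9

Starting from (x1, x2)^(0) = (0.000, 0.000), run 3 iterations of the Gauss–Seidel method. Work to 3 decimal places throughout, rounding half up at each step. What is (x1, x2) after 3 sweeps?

Iteration 1:
  x1 = (-8 - (-2)·0.000) / (5) = -1.600
  x2 = (-9 - (-2)·-1.600) / (-4) = 3.050
Iteration 2:
  x1 = (-8 - (-2)·3.050) / (5) = -0.380
  x2 = (-9 - (-2)·-0.380) / (-4) = 2.440
Iteration 3:
  x1 = (-8 - (-2)·2.440) / (5) = -0.624
  x2 = (-9 - (-2)·-0.624) / (-4) = 2.562

(-0.624, 2.562)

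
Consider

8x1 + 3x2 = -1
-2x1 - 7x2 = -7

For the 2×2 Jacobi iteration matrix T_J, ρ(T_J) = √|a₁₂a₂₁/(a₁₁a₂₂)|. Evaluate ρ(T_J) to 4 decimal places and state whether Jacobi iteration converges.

a₁₂a₂₁/(a₁₁a₂₂) = (3)·(-2) / ((8)·(-7)) = 0.107143
ρ = √|0.107143| = √0.107143 = 0.3273
ρ < 1, so Jacobi converges

0.3273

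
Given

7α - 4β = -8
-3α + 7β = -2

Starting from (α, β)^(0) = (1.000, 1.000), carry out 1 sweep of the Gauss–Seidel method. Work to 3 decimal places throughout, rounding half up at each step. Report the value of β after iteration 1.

-0.530

Iteration 1:
  α = (-8 - (-4)·1.000) / (7) = -0.571
  β = (-2 - (-3)·-0.571) / (7) = -0.530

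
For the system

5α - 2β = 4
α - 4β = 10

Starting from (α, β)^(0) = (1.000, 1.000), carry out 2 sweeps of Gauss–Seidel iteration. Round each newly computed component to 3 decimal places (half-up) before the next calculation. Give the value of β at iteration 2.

-2.520

Iteration 1:
  α = (4 - (-2)·1.000) / (5) = 1.200
  β = (10 - (1)·1.200) / (-4) = -2.200
Iteration 2:
  α = (4 - (-2)·-2.200) / (5) = -0.080
  β = (10 - (1)·-0.080) / (-4) = -2.520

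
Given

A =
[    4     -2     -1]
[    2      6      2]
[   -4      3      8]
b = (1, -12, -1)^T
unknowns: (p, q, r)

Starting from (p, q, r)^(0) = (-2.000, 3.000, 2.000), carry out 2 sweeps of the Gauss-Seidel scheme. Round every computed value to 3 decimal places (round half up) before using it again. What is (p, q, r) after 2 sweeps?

Iteration 1:
  p = (1 - (-2)·3.000 - (-1)·2.000) / (4) = 2.250
  q = (-12 - (2)·2.250 - (2)·2.000) / (6) = -3.417
  r = (-1 - (-4)·2.250 - (3)·-3.417) / (8) = 2.281
Iteration 2:
  p = (1 - (-2)·-3.417 - (-1)·2.281) / (4) = -0.888
  q = (-12 - (2)·-0.888 - (2)·2.281) / (6) = -2.464
  r = (-1 - (-4)·-0.888 - (3)·-2.464) / (8) = 0.355

(-0.888, -2.464, 0.355)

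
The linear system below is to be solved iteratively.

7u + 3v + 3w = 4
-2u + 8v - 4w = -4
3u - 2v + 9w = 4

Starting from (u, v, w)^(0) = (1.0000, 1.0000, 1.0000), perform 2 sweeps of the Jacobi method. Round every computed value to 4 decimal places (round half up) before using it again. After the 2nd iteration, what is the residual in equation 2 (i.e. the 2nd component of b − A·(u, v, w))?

Iteration 1:
  u = (4 - (3)·1.0000 - (3)·1.0000) / (7) = -0.2857
  v = (-4 - (-2)·1.0000 - (-4)·1.0000) / (8) = 0.2500
  w = (4 - (3)·1.0000 - (-2)·1.0000) / (9) = 0.3333
Iteration 2:
  u = (4 - (3)·0.2500 - (3)·0.3333) / (7) = 0.3214
  v = (-4 - (-2)·-0.2857 - (-4)·0.3333) / (8) = -0.4048
  w = (4 - (3)·-0.2857 - (-2)·0.2500) / (9) = 0.5952
Residual b − A·x = (1.1790, 2.2620, -3.1306)

2.2620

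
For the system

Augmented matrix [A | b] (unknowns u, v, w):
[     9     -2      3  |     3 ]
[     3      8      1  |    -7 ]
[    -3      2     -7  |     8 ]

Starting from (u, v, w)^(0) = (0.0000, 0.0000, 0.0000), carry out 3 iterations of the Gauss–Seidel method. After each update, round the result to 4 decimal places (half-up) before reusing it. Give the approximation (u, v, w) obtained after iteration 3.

Iteration 1:
  u = (3 - (-2)·0.0000 - (3)·0.0000) / (9) = 0.3333
  v = (-7 - (3)·0.3333 - (1)·0.0000) / (8) = -1.0000
  w = (8 - (-3)·0.3333 - (2)·-1.0000) / (-7) = -1.5714
Iteration 2:
  u = (3 - (-2)·-1.0000 - (3)·-1.5714) / (9) = 0.6349
  v = (-7 - (3)·0.6349 - (1)·-1.5714) / (8) = -0.9167
  w = (8 - (-3)·0.6349 - (2)·-0.9167) / (-7) = -1.6769
Iteration 3:
  u = (3 - (-2)·-0.9167 - (3)·-1.6769) / (9) = 0.6886
  v = (-7 - (3)·0.6886 - (1)·-1.6769) / (8) = -0.9236
  w = (8 - (-3)·0.6886 - (2)·-0.9236) / (-7) = -1.7019

(0.6886, -0.9236, -1.7019)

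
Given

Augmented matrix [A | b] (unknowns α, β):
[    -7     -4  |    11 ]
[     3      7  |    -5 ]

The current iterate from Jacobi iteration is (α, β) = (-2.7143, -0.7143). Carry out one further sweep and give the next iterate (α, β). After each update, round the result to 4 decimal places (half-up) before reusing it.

One sweep:
  α = (11 - (-4)·-0.7143) / (-7) = -1.1633
  β = (-5 - (3)·-2.7143) / (7) = 0.4490

(-1.1633, 0.4490)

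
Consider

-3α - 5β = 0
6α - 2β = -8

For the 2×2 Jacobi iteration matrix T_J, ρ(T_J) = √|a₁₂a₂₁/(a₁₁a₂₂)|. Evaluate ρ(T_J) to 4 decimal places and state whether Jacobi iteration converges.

a₁₂a₂₁/(a₁₁a₂₂) = (-5)·(6) / ((-3)·(-2)) = -5.000000
ρ = √|-5.000000| = √5.000000 = 2.2361
ρ > 1, so Jacobi diverges

2.2361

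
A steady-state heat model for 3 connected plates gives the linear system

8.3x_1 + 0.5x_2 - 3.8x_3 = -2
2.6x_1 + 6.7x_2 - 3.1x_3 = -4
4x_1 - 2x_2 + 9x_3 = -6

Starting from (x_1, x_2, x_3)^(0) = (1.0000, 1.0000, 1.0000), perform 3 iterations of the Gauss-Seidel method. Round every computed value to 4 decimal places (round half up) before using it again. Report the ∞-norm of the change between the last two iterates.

0.1289

Iteration 1:
  x_1 = (-2 - (0.5)·1.0000 - (-3.8)·1.0000) / (8.3) = 0.1566
  x_2 = (-4 - (2.6)·0.1566 - (-3.1)·1.0000) / (6.7) = -0.1951
  x_3 = (-6 - (4)·0.1566 - (-2)·-0.1951) / (9) = -0.7796
Iteration 2:
  x_1 = (-2 - (0.5)·-0.1951 - (-3.8)·-0.7796) / (8.3) = -0.5861
  x_2 = (-4 - (2.6)·-0.5861 - (-3.1)·-0.7796) / (6.7) = -0.7303
  x_3 = (-6 - (4)·-0.5861 - (-2)·-0.7303) / (9) = -0.5685
Iteration 3:
  x_1 = (-2 - (0.5)·-0.7303 - (-3.8)·-0.5685) / (8.3) = -0.4572
  x_2 = (-4 - (2.6)·-0.4572 - (-3.1)·-0.5685) / (6.7) = -0.6826
  x_3 = (-6 - (4)·-0.4572 - (-2)·-0.6826) / (9) = -0.6152
Change: (0.1289, 0.0477, -0.0467) → max |·| = 0.1289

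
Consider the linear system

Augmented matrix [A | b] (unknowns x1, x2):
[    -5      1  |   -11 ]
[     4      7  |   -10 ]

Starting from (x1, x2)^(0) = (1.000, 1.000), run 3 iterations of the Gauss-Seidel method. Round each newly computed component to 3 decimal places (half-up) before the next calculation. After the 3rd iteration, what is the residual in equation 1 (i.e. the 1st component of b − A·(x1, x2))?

0.050

Iteration 1:
  x1 = (-11 - (1)·1.000) / (-5) = 2.400
  x2 = (-10 - (4)·2.400) / (7) = -2.800
Iteration 2:
  x1 = (-11 - (1)·-2.800) / (-5) = 1.640
  x2 = (-10 - (4)·1.640) / (7) = -2.366
Iteration 3:
  x1 = (-11 - (1)·-2.366) / (-5) = 1.727
  x2 = (-10 - (4)·1.727) / (7) = -2.415
Residual b − A·x = (0.050, -0.003)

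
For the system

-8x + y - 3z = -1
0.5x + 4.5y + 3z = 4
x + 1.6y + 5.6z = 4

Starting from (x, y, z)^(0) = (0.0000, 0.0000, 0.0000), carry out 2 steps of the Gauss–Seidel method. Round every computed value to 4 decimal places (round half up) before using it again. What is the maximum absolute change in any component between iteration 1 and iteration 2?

Iteration 1:
  x = (-1 - (1)·0.0000 - (-3)·0.0000) / (-8) = 0.1250
  y = (4 - (0.5)·0.1250 - (3)·0.0000) / (4.5) = 0.8750
  z = (4 - (1)·0.1250 - (1.6)·0.8750) / (5.6) = 0.4420
Iteration 2:
  x = (-1 - (1)·0.8750 - (-3)·0.4420) / (-8) = 0.0686
  y = (4 - (0.5)·0.0686 - (3)·0.4420) / (4.5) = 0.5866
  z = (4 - (1)·0.0686 - (1.6)·0.5866) / (5.6) = 0.5344
Change: (-0.0564, -0.2884, 0.0924) → max |·| = 0.2884

0.2884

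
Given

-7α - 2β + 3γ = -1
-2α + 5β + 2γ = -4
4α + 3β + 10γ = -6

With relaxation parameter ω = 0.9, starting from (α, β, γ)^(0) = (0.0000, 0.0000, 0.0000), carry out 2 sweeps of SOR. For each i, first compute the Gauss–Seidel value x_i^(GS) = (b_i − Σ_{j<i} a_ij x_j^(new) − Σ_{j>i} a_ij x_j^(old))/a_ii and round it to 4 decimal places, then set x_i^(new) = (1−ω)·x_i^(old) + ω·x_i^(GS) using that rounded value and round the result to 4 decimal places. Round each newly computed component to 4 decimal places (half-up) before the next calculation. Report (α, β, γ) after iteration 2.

(0.1587, -0.5847, -0.4797)

Iteration 1:
  α: GS value = (-1 - (-2)·0.0000 - (3)·0.0000) / (-7) = 0.1429;  α ← (1−ω)·0.0000 + ω·0.1429 = 0.1286
  β: GS value = (-4 - (-2)·0.1286 - (2)·0.0000) / (5) = -0.7486;  β ← (1−ω)·0.0000 + ω·-0.7486 = -0.6737
  γ: GS value = (-6 - (4)·0.1286 - (3)·-0.6737) / (10) = -0.4493;  γ ← (1−ω)·0.0000 + ω·-0.4493 = -0.4044
Iteration 2:
  α: GS value = (-1 - (-2)·-0.6737 - (3)·-0.4044) / (-7) = 0.1620;  α ← (1−ω)·0.1286 + ω·0.1620 = 0.1587
  β: GS value = (-4 - (-2)·0.1587 - (2)·-0.4044) / (5) = -0.5748;  β ← (1−ω)·-0.6737 + ω·-0.5748 = -0.5847
  γ: GS value = (-6 - (4)·0.1587 - (3)·-0.5847) / (10) = -0.4881;  γ ← (1−ω)·-0.4044 + ω·-0.4881 = -0.4797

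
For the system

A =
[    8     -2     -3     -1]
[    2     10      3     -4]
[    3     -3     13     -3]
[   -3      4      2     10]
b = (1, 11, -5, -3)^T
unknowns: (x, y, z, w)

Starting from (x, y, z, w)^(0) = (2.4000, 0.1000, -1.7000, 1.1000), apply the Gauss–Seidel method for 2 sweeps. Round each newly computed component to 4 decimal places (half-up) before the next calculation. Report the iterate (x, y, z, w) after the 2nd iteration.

Iteration 1:
  x = (1 - (-2)·0.1000 - (-3)·-1.7000 - (-1)·1.1000) / (8) = -0.3500
  y = (11 - (2)·-0.3500 - (3)·-1.7000 - (-4)·1.1000) / (10) = 2.1200
  z = (-5 - (3)·-0.3500 - (-3)·2.1200 - (-3)·1.1000) / (13) = 0.4392
  w = (-3 - (-3)·-0.3500 - (4)·2.1200 - (2)·0.4392) / (10) = -1.3408
Iteration 2:
  x = (1 - (-2)·2.1200 - (-3)·0.4392 - (-1)·-1.3408) / (8) = 0.6521
  y = (11 - (2)·0.6521 - (3)·0.4392 - (-4)·-1.3408) / (10) = 0.3015
  z = (-5 - (3)·0.6521 - (-3)·0.3015 - (-3)·-1.3408) / (13) = -0.7749
  w = (-3 - (-3)·0.6521 - (4)·0.3015 - (2)·-0.7749) / (10) = -0.0700

(0.6521, 0.3015, -0.7749, -0.0700)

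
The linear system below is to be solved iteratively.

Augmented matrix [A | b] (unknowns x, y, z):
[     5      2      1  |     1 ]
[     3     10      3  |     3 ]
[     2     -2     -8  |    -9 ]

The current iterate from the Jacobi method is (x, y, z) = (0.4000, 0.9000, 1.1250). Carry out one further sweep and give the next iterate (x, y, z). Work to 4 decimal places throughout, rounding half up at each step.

One sweep:
  x = (1 - (2)·0.9000 - (1)·1.1250) / (5) = -0.3850
  y = (3 - (3)·0.4000 - (3)·1.1250) / (10) = -0.1575
  z = (-9 - (2)·0.4000 - (-2)·0.9000) / (-8) = 1.0000

(-0.3850, -0.1575, 1.0000)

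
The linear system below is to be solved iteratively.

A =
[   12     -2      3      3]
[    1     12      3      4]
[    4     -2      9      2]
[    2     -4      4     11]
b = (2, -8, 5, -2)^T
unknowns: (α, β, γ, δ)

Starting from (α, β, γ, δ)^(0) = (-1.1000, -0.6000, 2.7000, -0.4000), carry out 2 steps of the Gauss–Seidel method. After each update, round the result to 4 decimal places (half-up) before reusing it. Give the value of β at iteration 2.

-0.5745

Iteration 1:
  α = (2 - (-2)·-0.6000 - (3)·2.7000 - (3)·-0.4000) / (12) = -0.5083
  β = (-8 - (1)·-0.5083 - (3)·2.7000 - (4)·-0.4000) / (12) = -1.1660
  γ = (5 - (4)·-0.5083 - (-2)·-1.1660 - (2)·-0.4000) / (9) = 0.6112
  δ = (-2 - (2)·-0.5083 - (-4)·-1.1660 - (4)·0.6112) / (11) = -0.7357
Iteration 2:
  α = (2 - (-2)·-1.1660 - (3)·0.6112 - (3)·-0.7357) / (12) = 0.0035
  β = (-8 - (1)·0.0035 - (3)·0.6112 - (4)·-0.7357) / (12) = -0.5745
  γ = (5 - (4)·0.0035 - (-2)·-0.5745 - (2)·-0.7357) / (9) = 0.5898
  δ = (-2 - (2)·0.0035 - (-4)·-0.5745 - (4)·0.5898) / (11) = -0.6058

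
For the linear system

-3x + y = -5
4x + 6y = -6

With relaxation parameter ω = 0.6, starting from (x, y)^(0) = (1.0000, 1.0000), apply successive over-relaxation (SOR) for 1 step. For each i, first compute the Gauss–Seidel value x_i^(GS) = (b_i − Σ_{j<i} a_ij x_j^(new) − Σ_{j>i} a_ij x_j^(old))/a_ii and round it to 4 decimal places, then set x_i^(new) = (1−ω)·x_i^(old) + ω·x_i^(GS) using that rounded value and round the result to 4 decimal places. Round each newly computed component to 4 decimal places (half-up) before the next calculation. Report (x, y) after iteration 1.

(1.6000, -0.8400)

Iteration 1:
  x: GS value = (-5 - (1)·1.0000) / (-3) = 2.0000;  x ← (1−ω)·1.0000 + ω·2.0000 = 1.6000
  y: GS value = (-6 - (4)·1.6000) / (6) = -2.0667;  y ← (1−ω)·1.0000 + ω·-2.0667 = -0.8400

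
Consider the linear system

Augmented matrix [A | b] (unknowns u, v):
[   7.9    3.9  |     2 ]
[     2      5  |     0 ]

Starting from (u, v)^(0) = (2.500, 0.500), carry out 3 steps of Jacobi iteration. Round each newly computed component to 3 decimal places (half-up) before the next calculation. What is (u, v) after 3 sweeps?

(0.254, -0.299)

Iteration 1:
  u = (2 - (3.9)·0.500) / (7.9) = 0.006
  v = (0 - (2)·2.500) / (5) = -1.000
Iteration 2:
  u = (2 - (3.9)·-1.000) / (7.9) = 0.747
  v = (0 - (2)·0.006) / (5) = -0.002
Iteration 3:
  u = (2 - (3.9)·-0.002) / (7.9) = 0.254
  v = (0 - (2)·0.747) / (5) = -0.299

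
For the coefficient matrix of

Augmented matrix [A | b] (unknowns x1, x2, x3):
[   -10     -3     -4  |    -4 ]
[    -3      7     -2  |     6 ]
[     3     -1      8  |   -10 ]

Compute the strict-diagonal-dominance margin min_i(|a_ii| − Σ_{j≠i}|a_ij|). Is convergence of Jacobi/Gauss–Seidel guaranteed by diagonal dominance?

2

row 1: |-10| − (3+4) = 3
row 2: |7| − (3+2) = 2
row 3: |8| − (3+1) = 4
minimum over rows = 2 → strictly diagonally dominant (convergence guaranteed)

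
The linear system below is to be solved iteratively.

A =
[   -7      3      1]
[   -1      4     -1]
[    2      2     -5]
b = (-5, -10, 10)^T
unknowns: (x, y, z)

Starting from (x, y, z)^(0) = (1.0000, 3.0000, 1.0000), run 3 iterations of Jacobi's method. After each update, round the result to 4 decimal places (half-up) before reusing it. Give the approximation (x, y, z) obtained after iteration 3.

Iteration 1:
  x = (-5 - (3)·3.0000 - (1)·1.0000) / (-7) = 2.1429
  y = (-10 - (-1)·1.0000 - (-1)·1.0000) / (4) = -2.0000
  z = (10 - (2)·1.0000 - (2)·3.0000) / (-5) = -0.4000
Iteration 2:
  x = (-5 - (3)·-2.0000 - (1)·-0.4000) / (-7) = -0.2000
  y = (-10 - (-1)·2.1429 - (-1)·-0.4000) / (4) = -2.0643
  z = (10 - (2)·2.1429 - (2)·-2.0000) / (-5) = -1.9428
Iteration 3:
  x = (-5 - (3)·-2.0643 - (1)·-1.9428) / (-7) = -0.4480
  y = (-10 - (-1)·-0.2000 - (-1)·-1.9428) / (4) = -3.0357
  z = (10 - (2)·-0.2000 - (2)·-2.0643) / (-5) = -2.9057

(-0.4480, -3.0357, -2.9057)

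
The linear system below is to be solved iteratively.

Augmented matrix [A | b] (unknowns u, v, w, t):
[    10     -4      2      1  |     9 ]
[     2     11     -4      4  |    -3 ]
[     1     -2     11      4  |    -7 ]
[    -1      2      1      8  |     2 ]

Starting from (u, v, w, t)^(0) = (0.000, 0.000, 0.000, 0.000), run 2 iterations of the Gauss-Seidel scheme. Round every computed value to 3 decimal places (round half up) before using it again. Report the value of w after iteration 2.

Iteration 1:
  u = (9 - (-4)·0.000 - (2)·0.000 - (1)·0.000) / (10) = 0.900
  v = (-3 - (2)·0.900 - (-4)·0.000 - (4)·0.000) / (11) = -0.436
  w = (-7 - (1)·0.900 - (-2)·-0.436 - (4)·0.000) / (11) = -0.797
  t = (2 - (-1)·0.900 - (2)·-0.436 - (1)·-0.797) / (8) = 0.571
Iteration 2:
  u = (9 - (-4)·-0.436 - (2)·-0.797 - (1)·0.571) / (10) = 0.828
  v = (-3 - (2)·0.828 - (-4)·-0.797 - (4)·0.571) / (11) = -0.921
  w = (-7 - (1)·0.828 - (-2)·-0.921 - (4)·0.571) / (11) = -1.087
  t = (2 - (-1)·0.828 - (2)·-0.921 - (1)·-1.087) / (8) = 0.720

-1.087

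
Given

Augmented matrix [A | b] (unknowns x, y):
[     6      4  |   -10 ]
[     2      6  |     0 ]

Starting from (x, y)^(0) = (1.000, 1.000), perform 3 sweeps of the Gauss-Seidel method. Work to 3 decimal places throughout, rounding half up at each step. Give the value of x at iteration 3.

Iteration 1:
  x = (-10 - (4)·1.000) / (6) = -2.333
  y = (0 - (2)·-2.333) / (6) = 0.778
Iteration 2:
  x = (-10 - (4)·0.778) / (6) = -2.185
  y = (0 - (2)·-2.185) / (6) = 0.728
Iteration 3:
  x = (-10 - (4)·0.728) / (6) = -2.152
  y = (0 - (2)·-2.152) / (6) = 0.717

-2.152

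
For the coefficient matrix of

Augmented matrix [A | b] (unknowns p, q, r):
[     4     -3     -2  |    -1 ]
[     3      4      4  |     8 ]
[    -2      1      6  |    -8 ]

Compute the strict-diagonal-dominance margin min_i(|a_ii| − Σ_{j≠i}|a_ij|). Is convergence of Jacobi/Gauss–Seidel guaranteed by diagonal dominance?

row 1: |4| − (3+2) = -1
row 2: |4| − (3+4) = -3
row 3: |6| − (2+1) = 3
minimum over rows = -3 → not strictly diagonally dominant

-3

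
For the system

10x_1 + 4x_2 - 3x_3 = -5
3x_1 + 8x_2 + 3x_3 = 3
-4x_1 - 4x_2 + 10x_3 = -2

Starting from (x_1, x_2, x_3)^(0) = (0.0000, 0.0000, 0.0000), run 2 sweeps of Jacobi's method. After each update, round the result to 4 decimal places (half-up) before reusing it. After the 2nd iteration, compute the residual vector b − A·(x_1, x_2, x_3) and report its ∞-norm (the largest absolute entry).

Iteration 1:
  x_1 = (-5 - (4)·0.0000 - (-3)·0.0000) / (10) = -0.5000
  x_2 = (3 - (3)·0.0000 - (3)·0.0000) / (8) = 0.3750
  x_3 = (-2 - (-4)·0.0000 - (-4)·0.0000) / (10) = -0.2000
Iteration 2:
  x_1 = (-5 - (4)·0.3750 - (-3)·-0.2000) / (10) = -0.7100
  x_2 = (3 - (3)·-0.5000 - (3)·-0.2000) / (8) = 0.6375
  x_3 = (-2 - (-4)·-0.5000 - (-4)·0.3750) / (10) = -0.2500
Residual b − A·x = (-1.2000, 0.7800, 0.2100); ∞-norm = 1.2000

1.2000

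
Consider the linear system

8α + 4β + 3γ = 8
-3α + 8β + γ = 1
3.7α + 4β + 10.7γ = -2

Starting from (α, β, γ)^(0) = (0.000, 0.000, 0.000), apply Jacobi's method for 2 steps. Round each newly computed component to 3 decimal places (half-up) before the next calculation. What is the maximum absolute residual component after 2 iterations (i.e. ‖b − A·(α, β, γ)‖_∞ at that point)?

1.626

Iteration 1:
  α = (8 - (4)·0.000 - (3)·0.000) / (8) = 1.000
  β = (1 - (-3)·0.000 - (1)·0.000) / (8) = 0.125
  γ = (-2 - (3.7)·0.000 - (4)·0.000) / (10.7) = -0.187
Iteration 2:
  α = (8 - (4)·0.125 - (3)·-0.187) / (8) = 1.008
  β = (1 - (-3)·1.000 - (1)·-0.187) / (8) = 0.523
  γ = (-2 - (3.7)·1.000 - (4)·0.125) / (10.7) = -0.579
Residual b − A·x = (-0.419, 0.419, -1.626); ∞-norm = 1.626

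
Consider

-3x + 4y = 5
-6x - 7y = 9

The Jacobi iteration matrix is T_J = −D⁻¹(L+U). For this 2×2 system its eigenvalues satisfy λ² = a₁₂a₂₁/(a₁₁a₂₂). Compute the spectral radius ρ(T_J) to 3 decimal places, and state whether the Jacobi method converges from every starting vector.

a₁₂a₂₁/(a₁₁a₂₂) = (4)·(-6) / ((-3)·(-7)) = -1.142857
ρ = √|-1.142857| = √1.142857 = 1.069
ρ > 1, so Jacobi diverges

1.069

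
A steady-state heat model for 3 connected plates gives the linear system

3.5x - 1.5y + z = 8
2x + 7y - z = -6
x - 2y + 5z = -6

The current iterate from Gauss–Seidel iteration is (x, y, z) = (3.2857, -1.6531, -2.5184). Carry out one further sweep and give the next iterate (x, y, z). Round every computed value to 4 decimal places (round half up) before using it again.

One sweep:
  x = (8 - (-1.5)·-1.6531 - (1)·-2.5184) / (3.5) = 2.2968
  y = (-6 - (2)·2.2968 - (-1)·-2.5184) / (7) = -1.8731
  z = (-6 - (1)·2.2968 - (-2)·-1.8731) / (5) = -2.4086

(2.2968, -1.8731, -2.4086)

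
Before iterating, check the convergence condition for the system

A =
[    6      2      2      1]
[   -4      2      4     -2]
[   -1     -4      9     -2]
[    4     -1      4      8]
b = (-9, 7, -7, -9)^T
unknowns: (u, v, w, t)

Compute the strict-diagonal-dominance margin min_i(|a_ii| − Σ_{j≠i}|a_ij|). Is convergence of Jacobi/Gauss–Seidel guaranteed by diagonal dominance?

-8

row 1: |6| − (2+2+1) = 1
row 2: |2| − (4+4+2) = -8
row 3: |9| − (1+4+2) = 2
row 4: |8| − (4+1+4) = -1
minimum over rows = -8 → not strictly diagonally dominant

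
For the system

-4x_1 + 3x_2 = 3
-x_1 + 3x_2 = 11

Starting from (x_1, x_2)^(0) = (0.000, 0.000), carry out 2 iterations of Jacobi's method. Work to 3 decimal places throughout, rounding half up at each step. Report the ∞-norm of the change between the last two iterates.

Iteration 1:
  x_1 = (3 - (3)·0.000) / (-4) = -0.750
  x_2 = (11 - (-1)·0.000) / (3) = 3.667
Iteration 2:
  x_1 = (3 - (3)·3.667) / (-4) = 2.000
  x_2 = (11 - (-1)·-0.750) / (3) = 3.417
Change: (2.750, -0.250) → max |·| = 2.750

2.750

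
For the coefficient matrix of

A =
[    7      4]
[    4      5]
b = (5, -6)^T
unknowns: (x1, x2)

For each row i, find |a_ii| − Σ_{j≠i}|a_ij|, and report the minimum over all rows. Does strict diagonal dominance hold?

row 1: |7| − (4) = 3
row 2: |5| − (4) = 1
minimum over rows = 1 → strictly diagonally dominant (convergence guaranteed)

1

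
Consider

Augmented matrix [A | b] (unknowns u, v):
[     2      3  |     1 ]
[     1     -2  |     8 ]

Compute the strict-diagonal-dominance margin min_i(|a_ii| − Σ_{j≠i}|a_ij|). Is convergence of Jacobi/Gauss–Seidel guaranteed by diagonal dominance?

row 1: |2| − (3) = -1
row 2: |-2| − (1) = 1
minimum over rows = -1 → not strictly diagonally dominant

-1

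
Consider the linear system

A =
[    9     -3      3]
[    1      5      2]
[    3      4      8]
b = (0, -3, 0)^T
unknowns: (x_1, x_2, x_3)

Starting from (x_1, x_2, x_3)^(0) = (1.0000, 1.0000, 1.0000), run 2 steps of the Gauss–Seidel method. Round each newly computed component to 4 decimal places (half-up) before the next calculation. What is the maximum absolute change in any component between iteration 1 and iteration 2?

Iteration 1:
  x_1 = (0 - (-3)·1.0000 - (3)·1.0000) / (9) = 0.0000
  x_2 = (-3 - (1)·0.0000 - (2)·1.0000) / (5) = -1.0000
  x_3 = (0 - (3)·0.0000 - (4)·-1.0000) / (8) = 0.5000
Iteration 2:
  x_1 = (0 - (-3)·-1.0000 - (3)·0.5000) / (9) = -0.5000
  x_2 = (-3 - (1)·-0.5000 - (2)·0.5000) / (5) = -0.7000
  x_3 = (0 - (3)·-0.5000 - (4)·-0.7000) / (8) = 0.5375
Change: (-0.5000, 0.3000, 0.0375) → max |·| = 0.5000

0.5000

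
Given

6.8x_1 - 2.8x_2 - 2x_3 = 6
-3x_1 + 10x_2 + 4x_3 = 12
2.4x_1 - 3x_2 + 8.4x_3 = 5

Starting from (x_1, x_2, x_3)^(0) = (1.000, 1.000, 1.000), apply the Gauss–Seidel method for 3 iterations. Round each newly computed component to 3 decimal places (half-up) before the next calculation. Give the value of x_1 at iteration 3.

Iteration 1:
  x_1 = (6 - (-2.8)·1.000 - (-2)·1.000) / (6.8) = 1.588
  x_2 = (12 - (-3)·1.588 - (4)·1.000) / (10) = 1.276
  x_3 = (5 - (2.4)·1.588 - (-3)·1.276) / (8.4) = 0.597
Iteration 2:
  x_1 = (6 - (-2.8)·1.276 - (-2)·0.597) / (6.8) = 1.583
  x_2 = (12 - (-3)·1.583 - (4)·0.597) / (10) = 1.436
  x_3 = (5 - (2.4)·1.583 - (-3)·1.436) / (8.4) = 0.656
Iteration 3:
  x_1 = (6 - (-2.8)·1.436 - (-2)·0.656) / (6.8) = 1.667
  x_2 = (12 - (-3)·1.667 - (4)·0.656) / (10) = 1.438
  x_3 = (5 - (2.4)·1.667 - (-3)·1.438) / (8.4) = 0.633

1.667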